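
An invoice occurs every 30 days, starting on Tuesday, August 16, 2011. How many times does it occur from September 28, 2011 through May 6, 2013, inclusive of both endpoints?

Occurrences land 30·i days after August 16, 2011 for i = 0, 1, 2, …
September 28, 2011 is 43 days after the start; 43 ÷ 30 = 1 remainder 13; since the remainder is 13, round up to i = 2. First occurrence in the window: #3 on October 15, 2011 (2×30 = 60 days in).
May 6, 2013 is 629 days after the start; 629 ÷ 30 = 20 remainder 29. Last occurrence in the window: #21 on April 7, 2013.
Occurrences #3 through #21: 19 in total.

19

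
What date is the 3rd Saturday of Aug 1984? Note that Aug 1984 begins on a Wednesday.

Aug 1984 begins on a Wednesday, so the first Saturday is Aug 4 (3 days later).
The 3rd Saturday is 2 weeks later: 4 + 14 = 18.

Aug 18, 1984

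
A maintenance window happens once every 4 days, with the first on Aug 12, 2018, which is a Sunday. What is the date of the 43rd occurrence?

Jan 27, 2019

The 43rd occurrence is 42 intervals after the first: 42 × 4 = 168 days after Aug 12, 2018.
Aug has 31 days — 19 days to the end of Aug leaves 149.
Sep has 30 days (119 left).
Oct has 31 days (88 left).
Nov has 30 days (58 left).
Dec has 31 days (27 left).
27 days into Jan → Jan 27, 2019.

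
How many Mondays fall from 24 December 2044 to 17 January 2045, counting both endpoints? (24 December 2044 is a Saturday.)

4

24 December 2044 is a Saturday; the first Monday on or after it is 26 December 2044 (2 days later).
From 26 December 2044 to 17 January 2045: 5 + 17 = 22 days (rest of December, January).
22 ÷ 7 = 3 full weeks with remainder 1, so 3 more Mondays after the first → 4.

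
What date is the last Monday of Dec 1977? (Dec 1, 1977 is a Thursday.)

Dec 26, 1977

Dec 1977 begins on a Thursday, so the first Monday is Dec 5 (4 days later).
Dec 1977 has 31 days. Adding weeks: 5, 12, 19, 26 — the last one ≤ 31 is the 26th.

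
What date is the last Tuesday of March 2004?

30 March 2004

The first Tuesday of March 2004 is March 2.
March 2004 has 31 days. Adding weeks: 2, 9, 16, 23, 30 — the last one ≤ 31 is the 30th.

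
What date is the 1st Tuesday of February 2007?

6 February 2007

The first Tuesday of February 2007 is February 6.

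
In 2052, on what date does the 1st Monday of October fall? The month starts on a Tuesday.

October 2052 begins on a Tuesday, so the first Monday is October 7 (6 days later).

October 7, 2052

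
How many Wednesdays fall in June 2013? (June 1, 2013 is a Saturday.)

4

June 1, 2013 is a Saturday; the first Wednesday on or after it is June 5, 2013 (4 days later).
From June 5, 2013 to June 30, 2013 is 30 − 5 = 25 days.
25 ÷ 7 = 3 full weeks with remainder 4, so 3 more Wednesdays after the first → 4.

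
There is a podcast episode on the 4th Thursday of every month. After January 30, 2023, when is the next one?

January 2023 starts on a Sunday; its first Thursday is the 5th, so the 4th Thursday is the 26th — January 26, 2023.
That is not after January 30, 2023, so look at February 2023.
February 2023 starts on a Wednesday; its first Thursday is the 2nd, so the 4th Thursday is the 23rd — February 23, 2023.

February 23, 2023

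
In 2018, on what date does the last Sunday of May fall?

The first Sunday of May 2018 is May 6.
May 2018 has 31 days. Adding weeks: 6, 13, 20, 27 — the last one ≤ 31 is the 27th.

May 27, 2018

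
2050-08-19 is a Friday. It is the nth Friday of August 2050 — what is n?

Day 19 falls in week ⌈19/7⌉ of the month.
Days 1–7 hold the 1st Friday, 8–14 the 2nd, 15–21 the 3rd, 22–28 the 4th, 29–31 the 5th.
19 is in the range for the 3rd.

3rd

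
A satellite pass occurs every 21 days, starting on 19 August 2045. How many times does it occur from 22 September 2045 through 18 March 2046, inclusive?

Occurrences land 21·i days after 19 August 2045 for i = 0, 1, 2, …
22 September 2045 is 34 days after the start; 34 ÷ 21 = 1 remainder 13; since the remainder is 13, round up to i = 2. First occurrence in the window: #3 on 30 September 2045 (2×21 = 42 days in).
18 March 2046 is 211 days after the start; 211 ÷ 21 = 10 remainder 1. Last occurrence in the window: #11 on 17 March 2046.
Occurrences #3 through #11: 9 in total.

9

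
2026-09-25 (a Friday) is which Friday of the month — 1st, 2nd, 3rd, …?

Day 25 falls in week ⌈25/7⌉ of the month.
Days 1–7 hold the 1st Friday, 8–14 the 2nd, 15–21 the 3rd, 22–28 the 4th, 29–31 the 5th.
25 is in the range for the 4th.

4th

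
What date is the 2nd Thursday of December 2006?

The first Thursday of December 2006 is December 7.
The 2nd Thursday is 1 weeks later: 7 + 7 = 14.

2006-12-14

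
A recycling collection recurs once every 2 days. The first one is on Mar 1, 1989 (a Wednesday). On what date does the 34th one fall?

The 34th occurrence is 33 intervals after the first: 33 × 2 = 66 days after Mar 1, 1989.
Mar has 31 days — 30 days to the end of Mar leaves 36.
Apr has 30 days (6 left).
6 days into May → May 6, 1989.

May 6, 1989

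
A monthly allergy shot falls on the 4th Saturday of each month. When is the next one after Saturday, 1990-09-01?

September 1990 starts on a Saturday; its first Saturday is the 1st, so the 4th Saturday is the 22nd — 1990-09-22.
1990-09-22 is after 1990-09-01, so that is the next one.

1990-09-22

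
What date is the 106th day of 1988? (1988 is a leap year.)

1988-04-15

January has 31 days (106 − 31 = 75 remain).
February has 29 days (75 − 29 = 46 remain).
March has 31 days (46 − 31 = 15 remain).
15 into April → April 15.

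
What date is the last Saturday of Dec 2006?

The first Saturday of Dec 2006 is Dec 2.
Dec 2006 has 31 days. Adding weeks: 2, 9, 16, 23, 30 — the last one ≤ 31 is the 30th.

Dec 30, 2006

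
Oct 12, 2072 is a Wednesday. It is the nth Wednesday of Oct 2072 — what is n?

2nd

Day 12 falls in week ⌈12/7⌉ of the month.
Days 1–7 hold the 1st Wednesday, 8–14 the 2nd, 15–21 the 3rd, 22–28 the 4th, 29–31 the 5th.
12 is in the range for the 2nd.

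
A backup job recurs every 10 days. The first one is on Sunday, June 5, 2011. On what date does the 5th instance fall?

The 5th occurrence is 4 intervals after the first: 4 × 10 = 40 days after June 5, 2011.
June has 30 days — 25 days to the end of June leaves 15.
15 days into July → July 15, 2011.

July 15, 2011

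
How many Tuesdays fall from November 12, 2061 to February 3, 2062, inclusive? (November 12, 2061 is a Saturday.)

12

November 12, 2061 is a Saturday; the first Tuesday on or after it is November 15, 2061 (3 days later).
From November 15, 2061 to February 3, 2062: 15 + 31 + 31 + 3 = 80 days (rest of November, December, January, February).
80 ÷ 7 = 11 full weeks with remainder 3, so 11 more Tuesdays after the first → 12.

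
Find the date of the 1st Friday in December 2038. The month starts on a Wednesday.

December 2038 begins on a Wednesday, so the first Friday is December 3 (2 days later).

3 December 2038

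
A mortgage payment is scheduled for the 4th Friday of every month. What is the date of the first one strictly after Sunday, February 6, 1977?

February 25, 1977

February 1977 starts on a Tuesday; its first Friday is the 4th, so the 4th Friday is the 25th — February 25, 1977.
February 25, 1977 is after February 6, 1977, so that is the next one.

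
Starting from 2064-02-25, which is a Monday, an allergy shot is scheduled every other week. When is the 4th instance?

The 4th occurrence is 3 intervals after the first: 3 × 14 = 42 days after 2064-02-25.
February has 29 days — 4 days to the end of February leaves 38.
March has 31 days (7 left).
7 days into April → 2064-04-07.

2064-04-07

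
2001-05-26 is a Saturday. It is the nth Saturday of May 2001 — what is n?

Day 26 falls in week ⌈26/7⌉ of the month.
Days 1–7 hold the 1st Saturday, 8–14 the 2nd, 15–21 the 3rd, 22–28 the 4th, 29–31 the 5th.
26 is in the range for the 4th.

4th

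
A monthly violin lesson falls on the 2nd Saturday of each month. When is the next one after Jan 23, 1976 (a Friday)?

Feb 14, 1976

Jan 1976 starts on a Thursday; its first Saturday is the 3rd, so the 2nd Saturday is the 10th — Jan 10, 1976.
That is not after Jan 23, 1976, so look at Feb 1976.
Feb 1976 starts on a Sunday; its first Saturday is the 7th, so the 2nd Saturday is the 14th — Feb 14, 1976.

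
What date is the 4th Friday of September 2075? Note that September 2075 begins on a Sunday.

2075-09-27

September 2075 begins on a Sunday, so the first Friday is September 6 (5 days later).
The 4th Friday is 3 weeks later: 6 + 21 = 27.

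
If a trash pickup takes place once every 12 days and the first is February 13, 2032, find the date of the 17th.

The 17th occurrence is 16 intervals after the first: 16 × 12 = 192 days after February 13, 2032.
February has 29 days — 16 days to the end of February leaves 176.
March has 31 days (145 left).
April has 30 days (115 left).
May has 31 days (84 left).
June has 30 days (54 left).
July has 31 days (23 left).
23 days into August → August 23, 2032.

August 23, 2032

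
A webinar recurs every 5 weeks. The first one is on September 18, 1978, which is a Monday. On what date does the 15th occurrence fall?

January 21, 1980

The 15th occurrence is 14 intervals after the first: 14 × 35 = 490 days after September 18, 1978.
September has 30 days — 12 days to the end of September leaves 478.
From end of September to end of 1978 is 92 days (386 left).
1979 has 365 days (21 left).
21 days into January → January 21, 1980.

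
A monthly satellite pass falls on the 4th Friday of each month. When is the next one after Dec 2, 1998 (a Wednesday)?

Dec 25, 1998

Dec 1998 starts on a Tuesday; its first Friday is the 4th, so the 4th Friday is the 25th — Dec 25, 1998.
Dec 25, 1998 is after Dec 2, 1998, so that is the next one.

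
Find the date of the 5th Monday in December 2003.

December 2003 begins on a Monday, so the first Monday is December 1.
The 5th Monday is 4 weeks later: 1 + 28 = 29.

2003-12-29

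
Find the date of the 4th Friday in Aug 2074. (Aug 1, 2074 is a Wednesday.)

Aug 24, 2074

Aug 2074 begins on a Wednesday, so the first Friday is Aug 3 (2 days later).
The 4th Friday is 3 weeks later: 3 + 21 = 24.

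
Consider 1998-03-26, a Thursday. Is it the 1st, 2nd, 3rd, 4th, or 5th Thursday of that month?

Day 26 falls in week ⌈26/7⌉ of the month.
Days 1–7 hold the 1st Thursday, 8–14 the 2nd, 15–21 the 3rd, 22–28 the 4th, 29–31 the 5th.
26 is in the range for the 4th.

4th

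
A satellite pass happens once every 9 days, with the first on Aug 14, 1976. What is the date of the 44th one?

The 44th occurrence is 43 intervals after the first: 43 × 9 = 387 days after Aug 14, 1976.
Aug has 31 days — 17 days to the end of Aug leaves 370.
Sep has 30 days (340 left).
Oct has 31 days (309 left).
Nov has 30 days (279 left).
Dec has 31 days (248 left).
Jan has 31 days (217 left).
Feb has 28 days (189 left).
Mar has 31 days (158 left).
Apr has 30 days (128 left).
May has 31 days (97 left).
Jun has 30 days (67 left).
Jul has 31 days (36 left).
Aug has 31 days (5 left).
5 days into Sep → Sep 5, 1977.

Sep 5, 1977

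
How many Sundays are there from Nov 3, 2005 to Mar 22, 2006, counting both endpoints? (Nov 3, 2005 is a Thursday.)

Nov 3, 2005 is a Thursday; the first Sunday on or after it is Nov 6, 2005 (3 days later).
From Nov 6, 2005 to Mar 22, 2006: 24 + 31 + 31 + 28 + 22 = 136 days (rest of Nov, Dec, Jan, Feb, Mar).
136 ÷ 7 = 19 full weeks with remainder 3, so 19 more Sundays after the first → 20.

20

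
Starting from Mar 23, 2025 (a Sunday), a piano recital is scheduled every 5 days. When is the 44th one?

Oct 24, 2025

The 44th occurrence is 43 intervals after the first: 43 × 5 = 215 days after Mar 23, 2025.
Mar has 31 days — 8 days to the end of Mar leaves 207.
Apr has 30 days (177 left).
May has 31 days (146 left).
Jun has 30 days (116 left).
Jul has 31 days (85 left).
Aug has 31 days (54 left).
Sep has 30 days (24 left).
24 days into Oct → Oct 24, 2025.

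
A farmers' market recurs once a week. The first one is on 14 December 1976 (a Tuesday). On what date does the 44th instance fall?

The 44th occurrence is 43 intervals after the first: 43 × 7 = 301 days after 14 December 1976.
December has 31 days — 17 days to the end of December leaves 284.
January has 31 days (253 left).
February has 28 days (225 left).
March has 31 days (194 left).
April has 30 days (164 left).
May has 31 days (133 left).
June has 30 days (103 left).
July has 31 days (72 left).
August has 31 days (41 left).
September has 30 days (11 left).
11 days into October → 11 October 1977.

11 October 1977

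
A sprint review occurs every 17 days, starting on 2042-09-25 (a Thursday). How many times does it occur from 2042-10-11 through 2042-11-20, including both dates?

3

Occurrences land 17·i days after 2042-09-25 for i = 0, 1, 2, …
2042-10-11 is 16 days after the start; 16 ÷ 17 = 0 remainder 16; since the remainder is 16, round up to i = 1. First occurrence in the window: #2 on 2042-10-12 (1×17 = 17 days in).
2042-11-20 is 56 days after the start; 56 ÷ 17 = 3 remainder 5. Last occurrence in the window: #4 on 2042-11-15.
Occurrences #2 through #4: 3 in total.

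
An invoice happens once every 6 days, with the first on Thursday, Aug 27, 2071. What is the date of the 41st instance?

Apr 23, 2072

The 41st occurrence is 40 intervals after the first: 40 × 6 = 240 days after Aug 27, 2071.
Aug has 31 days — 4 days to the end of Aug leaves 236.
Sep has 30 days (206 left).
Oct has 31 days (175 left).
Nov has 30 days (145 left).
Dec has 31 days (114 left).
Jan has 31 days (83 left).
Feb has 29 days (54 left).
Mar has 31 days (23 left).
23 days into Apr → Apr 23, 2072.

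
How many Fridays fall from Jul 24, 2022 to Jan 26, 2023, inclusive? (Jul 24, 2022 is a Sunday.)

Jul 24, 2022 is a Sunday; the first Friday on or after it is Jul 29, 2022 (5 days later).
From Jul 29, 2022 to Jan 26, 2023: 2 + 31 + 30 + 31 + 30 + 31 + 26 = 181 days (rest of Jul, Aug, Sep, Oct, Nov, Dec, Jan).
181 ÷ 7 = 25 full weeks with remainder 6, so 25 more Fridays after the first → 26.

26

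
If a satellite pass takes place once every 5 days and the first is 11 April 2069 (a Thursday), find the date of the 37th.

8 October 2069

The 37th occurrence is 36 intervals after the first: 36 × 5 = 180 days after 11 April 2069.
April has 30 days — 19 days to the end of April leaves 161.
May has 31 days (130 left).
June has 30 days (100 left).
July has 31 days (69 left).
August has 31 days (38 left).
September has 30 days (8 left).
8 days into October → 8 October 2069.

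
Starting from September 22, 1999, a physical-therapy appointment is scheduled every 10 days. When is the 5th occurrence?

November 1, 1999

The 5th occurrence is 4 intervals after the first: 4 × 10 = 40 days after September 22, 1999.
September has 30 days — 8 days to the end of September leaves 32.
October has 31 days (1 left).
1 day into November → November 1, 1999.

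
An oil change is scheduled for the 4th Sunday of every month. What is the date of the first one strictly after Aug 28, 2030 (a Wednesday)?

Sep 22, 2030

Aug 2030 starts on a Thursday; its first Sunday is the 4th, so the 4th Sunday is the 25th — Aug 25, 2030.
That is not after Aug 28, 2030, so look at Sep 2030.
Sep 2030 starts on a Sunday; its first Sunday is the 1st, so the 4th Sunday is the 22nd — Sep 22, 2030.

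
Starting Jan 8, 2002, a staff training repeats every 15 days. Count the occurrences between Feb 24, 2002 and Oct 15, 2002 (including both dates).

Occurrences land 15·i days after Jan 8, 2002 for i = 0, 1, 2, …
Feb 24, 2002 is 47 days after the start; 47 ÷ 15 = 3 remainder 2; since the remainder is 2, round up to i = 4. First occurrence in the window: #5 on Mar 9, 2002 (4×15 = 60 days in).
Oct 15, 2002 is 280 days after the start; 280 ÷ 15 = 18 remainder 10. Last occurrence in the window: #19 on Oct 5, 2002.
Occurrences #5 through #19: 15 in total.

15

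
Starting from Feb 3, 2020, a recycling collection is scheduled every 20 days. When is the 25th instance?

May 28, 2021

The 25th occurrence is 24 intervals after the first: 24 × 20 = 480 days after Feb 3, 2020.
Feb has 29 days — 26 days to the end of Feb leaves 454.
From end of Feb to end of 2020 is 306 days (148 left).
Jan has 31 days (117 left).
Feb has 28 days (89 left).
Mar has 31 days (58 left).
Apr has 30 days (28 left).
28 days into May → May 28, 2021.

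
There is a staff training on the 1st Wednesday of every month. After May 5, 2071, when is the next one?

May 6, 2071

May 2071 starts on a Friday, so its 1st Wednesday is May 6, 2071 (5 days in).
May 6, 2071 is after May 5, 2071, so that is the next one.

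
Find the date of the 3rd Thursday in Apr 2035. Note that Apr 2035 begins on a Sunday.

Apr 2035 begins on a Sunday, so the first Thursday is Apr 5 (4 days later).
The 3rd Thursday is 2 weeks later: 5 + 14 = 19.

Apr 19, 2035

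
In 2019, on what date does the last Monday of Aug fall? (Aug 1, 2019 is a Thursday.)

Aug 2019 begins on a Thursday, so the first Monday is Aug 5 (4 days later).
Aug 2019 has 31 days. Adding weeks: 5, 12, 19, 26 — the last one ≤ 31 is the 26th.

Aug 26, 2019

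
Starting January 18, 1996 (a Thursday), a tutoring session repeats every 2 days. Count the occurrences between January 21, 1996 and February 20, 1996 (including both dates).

15

Occurrences land 2·i days after January 18, 1996 for i = 0, 1, 2, …
January 21, 1996 is 3 days after the start; 3 ÷ 2 = 1 remainder 1; since the remainder is 1, round up to i = 2. First occurrence in the window: #3 on January 22, 1996 (2×2 = 4 days in).
February 20, 1996 is 33 days after the start; 33 ÷ 2 = 16 remainder 1. Last occurrence in the window: #17 on February 19, 1996.
Occurrences #3 through #17: 15 in total.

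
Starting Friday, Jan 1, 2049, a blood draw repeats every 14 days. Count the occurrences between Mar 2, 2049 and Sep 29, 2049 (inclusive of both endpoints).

15

Occurrences land 14·i days after Jan 1, 2049 for i = 0, 1, 2, …
Mar 2, 2049 is 60 days after the start; 60 ÷ 14 = 4 remainder 4; since the remainder is 4, round up to i = 5. First occurrence in the window: #6 on Mar 12, 2049 (5×14 = 70 days in).
Sep 29, 2049 is 271 days after the start; 271 ÷ 14 = 19 remainder 5. Last occurrence in the window: #20 on Sep 24, 2049.
Occurrences #6 through #20: 15 in total.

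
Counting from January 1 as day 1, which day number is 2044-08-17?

Days in months before August: 31 + 29 + 31 + 30 + 31 + 30 + 31 = 213.
Plus 17 days into August → day 230.

230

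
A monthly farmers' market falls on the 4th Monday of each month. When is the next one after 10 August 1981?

August 1981 starts on a Saturday; its first Monday is the 3rd, so the 4th Monday is the 24th — 24 August 1981.
24 August 1981 is after 10 August 1981, so that is the next one.

24 August 1981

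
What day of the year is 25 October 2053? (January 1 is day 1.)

298

Days in months before October: 31 + 28 + 31 + 30 + 31 + 30 + 31 + 31 + 30 = 273.
Plus 25 days into October → day 298.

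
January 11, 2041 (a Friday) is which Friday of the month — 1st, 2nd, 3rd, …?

Day 11 falls in week ⌈11/7⌉ of the month.
Days 1–7 hold the 1st Friday, 8–14 the 2nd, 15–21 the 3rd, 22–28 the 4th, 29–31 the 5th.
11 is in the range for the 2nd.

2nd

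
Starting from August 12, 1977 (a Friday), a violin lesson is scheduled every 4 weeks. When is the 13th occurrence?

July 14, 1978

The 13th occurrence is 12 intervals after the first: 12 × 28 = 336 days after August 12, 1977.
August has 31 days — 19 days to the end of August leaves 317.
September has 30 days (287 left).
October has 31 days (256 left).
November has 30 days (226 left).
December has 31 days (195 left).
January has 31 days (164 left).
February has 28 days (136 left).
March has 31 days (105 left).
April has 30 days (75 left).
May has 31 days (44 left).
June has 30 days (14 left).
14 days into July → July 14, 1978.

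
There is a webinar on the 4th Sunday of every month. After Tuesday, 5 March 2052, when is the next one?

March 2052 starts on a Friday; its first Sunday is the 3rd, so the 4th Sunday is the 24th — 24 March 2052.
24 March 2052 is after 5 March 2052, so that is the next one.

24 March 2052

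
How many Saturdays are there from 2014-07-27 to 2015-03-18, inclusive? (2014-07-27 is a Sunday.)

33

2014-07-27 is a Sunday; the first Saturday on or after it is 2014-08-02 (6 days later).
From 2014-08-02 to 2015-03-18: 29 + 30 + 31 + 30 + 31 + 31 + 28 + 18 = 228 days (rest of August, September, October, November, December, January, February, March).
228 ÷ 7 = 32 full weeks with remainder 4, so 32 more Saturdays after the first → 33.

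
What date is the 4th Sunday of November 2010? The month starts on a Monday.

2010-11-28

November 2010 begins on a Monday, so the first Sunday is November 7 (6 days later).
The 4th Sunday is 3 weeks later: 7 + 21 = 28.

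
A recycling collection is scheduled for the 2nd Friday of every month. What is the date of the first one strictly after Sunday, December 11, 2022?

January 13, 2023

December 2022 starts on a Thursday; its first Friday is the 2nd, so the 2nd Friday is the 9th — December 9, 2022.
That is not after December 11, 2022, so look at January 2023.
January 2023 starts on a Sunday; its first Friday is the 6th, so the 2nd Friday is the 13th — January 13, 2023.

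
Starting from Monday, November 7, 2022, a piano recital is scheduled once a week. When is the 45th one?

The 45th occurrence is 44 intervals after the first: 44 × 7 = 308 days after November 7, 2022.
November has 30 days — 23 days to the end of November leaves 285.
December has 31 days (254 left).
January has 31 days (223 left).
February has 28 days (195 left).
March has 31 days (164 left).
April has 30 days (134 left).
May has 31 days (103 left).
June has 30 days (73 left).
July has 31 days (42 left).
August has 31 days (11 left).
11 days into September → September 11, 2023.

September 11, 2023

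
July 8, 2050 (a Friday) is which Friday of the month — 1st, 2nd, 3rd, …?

Day 8 falls in week ⌈8/7⌉ of the month.
Days 1–7 hold the 1st Friday, 8–14 the 2nd, 15–21 the 3rd, 22–28 the 4th, 29–31 the 5th.
8 is in the range for the 2nd.

2nd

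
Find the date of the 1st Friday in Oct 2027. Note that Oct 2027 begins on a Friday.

Oct 2027 begins on a Friday, so the first Friday is Oct 1.

Oct 1, 2027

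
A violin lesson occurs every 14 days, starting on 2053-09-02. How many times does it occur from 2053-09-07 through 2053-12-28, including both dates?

Occurrences land 14·i days after 2053-09-02 for i = 0, 1, 2, …
2053-09-07 is 5 days after the start; 5 ÷ 14 = 0 remainder 5; since the remainder is 5, round up to i = 1. First occurrence in the window: #2 on 2053-09-16 (1×14 = 14 days in).
2053-12-28 is 117 days after the start; 117 ÷ 14 = 8 remainder 5. Last occurrence in the window: #9 on 2053-12-23.
Occurrences #2 through #9: 8 in total.

8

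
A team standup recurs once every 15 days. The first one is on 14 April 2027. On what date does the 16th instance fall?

The 16th occurrence is 15 intervals after the first: 15 × 15 = 225 days after 14 April 2027.
April has 30 days — 16 days to the end of April leaves 209.
May has 31 days (178 left).
June has 30 days (148 left).
July has 31 days (117 left).
August has 31 days (86 left).
September has 30 days (56 left).
October has 31 days (25 left).
25 days into November → 25 November 2027.

25 November 2027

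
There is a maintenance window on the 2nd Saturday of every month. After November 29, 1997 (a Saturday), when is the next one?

December 13, 1997

November 1997 starts on a Saturday; its first Saturday is the 1st, so the 2nd Saturday is the 8th — November 8, 1997.
That is not after November 29, 1997, so look at December 1997.
December 1997 starts on a Monday; its first Saturday is the 6th, so the 2nd Saturday is the 13th — December 13, 1997.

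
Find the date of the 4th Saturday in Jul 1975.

Jul 1975 begins on a Tuesday, so the first Saturday is Jul 5 (4 days later).
The 4th Saturday is 3 weeks later: 5 + 21 = 26.

Jul 26, 1975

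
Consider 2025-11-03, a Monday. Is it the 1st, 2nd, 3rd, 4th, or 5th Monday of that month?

Day 3 falls in week ⌈3/7⌉ of the month.
Days 1–7 hold the 1st Monday, 8–14 the 2nd, 15–21 the 3rd, 22–28 the 4th, 29–31 the 5th.
3 is in the range for the 1st.

1st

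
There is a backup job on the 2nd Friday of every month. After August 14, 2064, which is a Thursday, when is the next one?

September 12, 2064

August 2064 starts on a Friday; its first Friday is the 1st, so the 2nd Friday is the 8th — August 8, 2064.
That is not after August 14, 2064, so look at September 2064.
September 2064 starts on a Monday; its first Friday is the 5th, so the 2nd Friday is the 12th — September 12, 2064.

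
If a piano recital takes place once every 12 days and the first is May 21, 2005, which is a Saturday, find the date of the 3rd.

The 3rd occurrence is 2 intervals after the first: 2 × 12 = 24 days after May 21, 2005.
May has 31 days — 10 days to the end of May leaves 14.
14 days into Jun → Jun 14, 2005.

Jun 14, 2005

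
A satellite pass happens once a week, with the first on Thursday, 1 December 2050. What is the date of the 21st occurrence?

The 21st occurrence is 20 intervals after the first: 20 × 7 = 140 days after 1 December 2050.
December has 31 days — 30 days to the end of December leaves 110.
January has 31 days (79 left).
February has 28 days (51 left).
March has 31 days (20 left).
20 days into April → 20 April 2051.

20 April 2051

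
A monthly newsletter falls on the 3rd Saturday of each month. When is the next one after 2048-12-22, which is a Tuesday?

2049-01-16

December 2048 starts on a Tuesday; its first Saturday is the 5th, so the 3rd Saturday is the 19th — 2048-12-19.
That is not after 2048-12-22, so look at January 2049.
January 2049 starts on a Friday; its first Saturday is the 2nd, so the 3rd Saturday is the 16th — 2049-01-16.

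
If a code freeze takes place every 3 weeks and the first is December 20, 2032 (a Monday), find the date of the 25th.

May 8, 2034

The 25th occurrence is 24 intervals after the first: 24 × 21 = 504 days after December 20, 2032.
December has 31 days — 11 days to the end of December leaves 493.
2033 has 365 days (128 left).
January has 31 days (97 left).
February has 28 days (69 left).
March has 31 days (38 left).
April has 30 days (8 left).
8 days into May → May 8, 2034.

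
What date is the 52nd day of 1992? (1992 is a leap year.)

January has 31 days (52 − 31 = 21 remain).
21 into February → February 21.

1992-02-21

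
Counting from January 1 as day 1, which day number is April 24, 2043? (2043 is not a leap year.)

Days in months before April: 31 + 28 + 31 = 90.
Plus 24 days into April → day 114.

114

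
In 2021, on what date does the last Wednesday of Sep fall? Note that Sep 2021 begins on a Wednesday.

Sep 29, 2021

Sep 2021 begins on a Wednesday, so the first Wednesday is Sep 1.
Sep 2021 has 30 days. Adding weeks: 1, 8, 15, 22, 29 — the last one ≤ 30 is the 29th.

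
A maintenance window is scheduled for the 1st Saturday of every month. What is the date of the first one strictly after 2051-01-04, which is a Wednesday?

2051-01-07

January 2051 starts on a Sunday, so its 1st Saturday is 2051-01-07 (6 days in).
2051-01-07 is after 2051-01-04, so that is the next one.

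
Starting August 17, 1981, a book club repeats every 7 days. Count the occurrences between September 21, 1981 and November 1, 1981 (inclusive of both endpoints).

6

Occurrences land 7·i days after August 17, 1981 for i = 0, 1, 2, …
September 21, 1981 is 35 days after the start; 35 ÷ 7 = 5 remainder 0. First occurrence in the window: #6 on September 21, 1981 (5×7 = 35 days in).
November 1, 1981 is 76 days after the start; 76 ÷ 7 = 10 remainder 6. Last occurrence in the window: #11 on October 26, 1981.
Occurrences #6 through #11: 6 in total.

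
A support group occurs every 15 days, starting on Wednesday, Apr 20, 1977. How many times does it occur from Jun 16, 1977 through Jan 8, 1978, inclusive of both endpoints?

14

Occurrences land 15·i days after Apr 20, 1977 for i = 0, 1, 2, …
Jun 16, 1977 is 57 days after the start; 57 ÷ 15 = 3 remainder 12; since the remainder is 12, round up to i = 4. First occurrence in the window: #5 on Jun 19, 1977 (4×15 = 60 days in).
Jan 8, 1978 is 263 days after the start; 263 ÷ 15 = 17 remainder 8. Last occurrence in the window: #18 on Dec 31, 1977.
Occurrences #5 through #18: 14 in total.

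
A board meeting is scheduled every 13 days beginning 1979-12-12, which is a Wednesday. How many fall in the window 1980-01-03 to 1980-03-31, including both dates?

Occurrences land 13·i days after 1979-12-12 for i = 0, 1, 2, …
1980-01-03 is 22 days after the start; 22 ÷ 13 = 1 remainder 9; since the remainder is 9, round up to i = 2. First occurrence in the window: #3 on 1980-01-07 (2×13 = 26 days in).
1980-03-31 is 110 days after the start; 110 ÷ 13 = 8 remainder 6. Last occurrence in the window: #9 on 1980-03-25.
Occurrences #3 through #9: 7 in total.

7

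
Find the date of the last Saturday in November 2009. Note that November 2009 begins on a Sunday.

November 28, 2009

November 2009 begins on a Sunday, so the first Saturday is November 7 (6 days later).
November 2009 has 30 days. Adding weeks: 7, 14, 21, 28 — the last one ≤ 30 is the 28th.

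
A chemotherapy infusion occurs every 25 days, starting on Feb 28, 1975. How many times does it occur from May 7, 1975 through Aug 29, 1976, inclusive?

19

Occurrences land 25·i days after Feb 28, 1975 for i = 0, 1, 2, …
May 7, 1975 is 68 days after the start; 68 ÷ 25 = 2 remainder 18; since the remainder is 18, round up to i = 3. First occurrence in the window: #4 on May 14, 1975 (3×25 = 75 days in).
Aug 29, 1976 is 548 days after the start; 548 ÷ 25 = 21 remainder 23. Last occurrence in the window: #22 on Aug 6, 1976.
Occurrences #4 through #22: 19 in total.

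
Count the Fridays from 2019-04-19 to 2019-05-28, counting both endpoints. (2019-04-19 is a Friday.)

6

2019-04-19 is a Friday; the first Friday on or after it is 2019-04-19.
From 2019-04-19 to 2019-05-28: 11 + 28 = 39 days (rest of April, May).
39 ÷ 7 = 5 full weeks with remainder 4, so 5 more Fridays after the first → 6.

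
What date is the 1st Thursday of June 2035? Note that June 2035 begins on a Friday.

7 June 2035

June 2035 begins on a Friday, so the first Thursday is June 7 (6 days later).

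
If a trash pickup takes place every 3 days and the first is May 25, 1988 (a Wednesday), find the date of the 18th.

The 18th occurrence is 17 intervals after the first: 17 × 3 = 51 days after May 25, 1988.
May has 31 days — 6 days to the end of May leaves 45.
Jun has 30 days (15 left).
15 days into Jul → Jul 15, 1988.

Jul 15, 1988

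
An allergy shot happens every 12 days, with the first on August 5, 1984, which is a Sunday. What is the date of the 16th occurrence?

February 1, 1985

The 16th occurrence is 15 intervals after the first: 15 × 12 = 180 days after August 5, 1984.
August has 31 days — 26 days to the end of August leaves 154.
September has 30 days (124 left).
October has 31 days (93 left).
November has 30 days (63 left).
December has 31 days (32 left).
January has 31 days (1 left).
1 day into February → February 1, 1985.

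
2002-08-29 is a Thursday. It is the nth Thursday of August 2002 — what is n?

Day 29 falls in week ⌈29/7⌉ of the month.
Days 1–7 hold the 1st Thursday, 8–14 the 2nd, 15–21 the 3rd, 22–28 the 4th, 29–31 the 5th.
29 is in the range for the 5th.

5th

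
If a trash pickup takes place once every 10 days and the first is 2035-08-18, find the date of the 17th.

The 17th occurrence is 16 intervals after the first: 16 × 10 = 160 days after 2035-08-18.
August has 31 days — 13 days to the end of August leaves 147.
September has 30 days (117 left).
October has 31 days (86 left).
November has 30 days (56 left).
December has 31 days (25 left).
25 days into January → 2036-01-25.

2036-01-25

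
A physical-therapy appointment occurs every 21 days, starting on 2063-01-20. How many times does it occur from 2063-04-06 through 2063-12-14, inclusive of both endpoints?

12

Occurrences land 21·i days after 2063-01-20 for i = 0, 1, 2, …
2063-04-06 is 76 days after the start; 76 ÷ 21 = 3 remainder 13; since the remainder is 13, round up to i = 4. First occurrence in the window: #5 on 2063-04-14 (4×21 = 84 days in).
2063-12-14 is 328 days after the start; 328 ÷ 21 = 15 remainder 13. Last occurrence in the window: #16 on 2063-12-01.
Occurrences #5 through #16: 12 in total.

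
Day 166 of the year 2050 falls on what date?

15 June 2050

January has 31 days (166 − 31 = 135 remain).
February has 28 days (135 − 28 = 107 remain).
March has 31 days (107 − 31 = 76 remain).
April has 30 days (76 − 30 = 46 remain).
May has 31 days (46 − 31 = 15 remain).
15 into June → June 15.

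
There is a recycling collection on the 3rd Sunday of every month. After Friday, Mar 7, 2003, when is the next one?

Mar 2003 starts on a Saturday; its first Sunday is the 2nd, so the 3rd Sunday is the 16th — Mar 16, 2003.
Mar 16, 2003 is after Mar 7, 2003, so that is the next one.

Mar 16, 2003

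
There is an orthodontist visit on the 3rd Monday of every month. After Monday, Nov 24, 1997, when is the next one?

Nov 1997 starts on a Saturday; its first Monday is the 3rd, so the 3rd Monday is the 17th — Nov 17, 1997.
That is not after Nov 24, 1997, so look at Dec 1997.
Dec 1997 starts on a Monday; its first Monday is the 1st, so the 3rd Monday is the 15th — Dec 15, 1997.

Dec 15, 1997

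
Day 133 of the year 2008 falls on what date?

May 12, 2008

January has 31 days (133 − 31 = 102 remain).
February has 29 days (102 − 29 = 73 remain).
March has 31 days (73 − 31 = 42 remain).
April has 30 days (42 − 30 = 12 remain).
12 into May → May 12.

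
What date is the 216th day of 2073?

2073-08-04

January has 31 days (216 − 31 = 185 remain).
February has 28 days (185 − 28 = 157 remain).
March has 31 days (157 − 31 = 126 remain).
April has 30 days (126 − 30 = 96 remain).
May has 31 days (96 − 31 = 65 remain).
June has 30 days (65 − 30 = 35 remain).
July has 31 days (35 − 31 = 4 remain).
4 into August → August 4.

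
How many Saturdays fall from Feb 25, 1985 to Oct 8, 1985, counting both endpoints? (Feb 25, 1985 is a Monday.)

Feb 25, 1985 is a Monday; the first Saturday on or after it is Mar 2, 1985 (5 days later).
From Mar 2, 1985 to Oct 8, 1985: 29 + 30 + 31 + 30 + 31 + 31 + 30 + 8 = 220 days (rest of Mar, Apr, May, Jun, Jul, Aug, Sep, Oct).
220 ÷ 7 = 31 full weeks with remainder 3, so 31 more Saturdays after the first → 32.

32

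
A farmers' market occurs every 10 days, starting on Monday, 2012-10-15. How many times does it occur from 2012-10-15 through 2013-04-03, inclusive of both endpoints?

Occurrences land 10·i days after 2012-10-15 for i = 0, 1, 2, …
The window opens on the start date, so the first occurrence inside is #1 on 2012-10-15.
2013-04-03 is 170 days after the start; 170 ÷ 10 = 17 remainder 0. Last occurrence in the window: #18 on 2013-04-03.
Occurrences #1 through #18: 18 in total.

18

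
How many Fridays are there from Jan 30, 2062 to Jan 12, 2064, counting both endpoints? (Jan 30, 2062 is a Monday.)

Jan 30, 2062 is a Monday; the first Friday on or after it is Feb 3, 2062 (4 days later).
From Feb 3, 2062 to Jan 12, 2064: 331 + 365 + 12 = 708 days (rest of 2062, 2063, to Jan 12, 2064 in 2064).
708 ÷ 7 = 101 full weeks with remainder 1, so 101 more Fridays after the first → 102.

102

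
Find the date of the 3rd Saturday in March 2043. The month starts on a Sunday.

March 2043 begins on a Sunday, so the first Saturday is March 7 (6 days later).
The 3rd Saturday is 2 weeks later: 7 + 14 = 21.

21 March 2043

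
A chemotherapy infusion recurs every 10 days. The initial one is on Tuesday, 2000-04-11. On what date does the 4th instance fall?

The 4th occurrence is 3 intervals after the first: 3 × 10 = 30 days after 2000-04-11.
April has 30 days — 19 days to the end of April leaves 11.
11 days into May → 2000-05-11.

2000-05-11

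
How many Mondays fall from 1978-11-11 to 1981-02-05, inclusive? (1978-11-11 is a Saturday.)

117

1978-11-11 is a Saturday; the first Monday on or after it is 1978-11-13 (2 days later).
From 1978-11-13 to 1981-02-05: 48 + 365 + 366 + 36 = 815 days (rest of 1978, 1979, 1980, to 1981-02-05 in 1981).
815 ÷ 7 = 116 full weeks with remainder 3, so 116 more Mondays after the first → 117.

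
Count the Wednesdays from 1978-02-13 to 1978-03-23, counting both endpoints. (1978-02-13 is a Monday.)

6

1978-02-13 is a Monday; the first Wednesday on or after it is 1978-02-15 (2 days later).
From 1978-02-15 to 1978-03-23: 13 + 23 = 36 days (rest of February, March).
36 ÷ 7 = 5 full weeks with remainder 1, so 5 more Wednesdays after the first → 6.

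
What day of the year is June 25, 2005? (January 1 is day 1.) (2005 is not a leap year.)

176

Days in months before June: 31 + 28 + 31 + 30 + 31 = 151.
Plus 25 days into June → day 176.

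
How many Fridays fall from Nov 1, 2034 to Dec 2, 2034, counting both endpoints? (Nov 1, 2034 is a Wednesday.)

5

Nov 1, 2034 is a Wednesday; the first Friday on or after it is Nov 3, 2034 (2 days later).
From Nov 3, 2034 to Dec 2, 2034: 27 + 2 = 29 days (rest of Nov, Dec).
29 ÷ 7 = 4 full weeks with remainder 1, so 4 more Fridays after the first → 5.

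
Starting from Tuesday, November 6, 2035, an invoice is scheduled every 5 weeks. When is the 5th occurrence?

March 25, 2036

The 5th occurrence is 4 intervals after the first: 4 × 35 = 140 days after November 6, 2035.
November has 30 days — 24 days to the end of November leaves 116.
December has 31 days (85 left).
January has 31 days (54 left).
February has 29 days (25 left).
25 days into March → March 25, 2036.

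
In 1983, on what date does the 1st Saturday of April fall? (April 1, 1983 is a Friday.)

2 April 1983

April 1983 begins on a Friday, so the first Saturday is April 2 (1 day later).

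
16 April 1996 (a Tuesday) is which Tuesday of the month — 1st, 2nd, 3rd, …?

Day 16 falls in week ⌈16/7⌉ of the month.
Days 1–7 hold the 1st Tuesday, 8–14 the 2nd, 15–21 the 3rd, 22–28 the 4th, 29–31 the 5th.
16 is in the range for the 3rd.

3rd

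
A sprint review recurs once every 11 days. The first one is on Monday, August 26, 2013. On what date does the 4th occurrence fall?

September 28, 2013

The 4th occurrence is 3 intervals after the first: 3 × 11 = 33 days after August 26, 2013.
August has 31 days — 5 days to the end of August leaves 28.
28 days into September → September 28, 2013.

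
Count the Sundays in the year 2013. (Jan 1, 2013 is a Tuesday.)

Jan 1, 2013 is a Tuesday; the first Sunday on or after it is Jan 6, 2013 (5 days later).
From Jan 6, 2013 to Dec 31, 2013: 25 + 28 + 31 + 30 + 31 + 30 + 31 + 31 + 30 + 31 + 30 + 31 = 359 days (rest of Jan, Feb, Mar, Apr, May, Jun, Jul, Aug, Sep, Oct, Nov, Dec).
359 ÷ 7 = 51 full weeks with remainder 2, so 51 more Sundays after the first → 52.

52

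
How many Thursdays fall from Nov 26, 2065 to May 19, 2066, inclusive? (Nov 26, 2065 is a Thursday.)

Nov 26, 2065 is a Thursday; the first Thursday on or after it is Nov 26, 2065.
From Nov 26, 2065 to May 19, 2066: 4 + 31 + 31 + 28 + 31 + 30 + 19 = 174 days (rest of Nov, Dec, Jan, Feb, Mar, Apr, May).
174 ÷ 7 = 24 full weeks with remainder 6, so 24 more Thursdays after the first → 25.

25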